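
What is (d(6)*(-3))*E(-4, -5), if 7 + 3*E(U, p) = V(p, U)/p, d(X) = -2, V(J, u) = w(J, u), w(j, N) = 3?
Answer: -76/5 ≈ -15.200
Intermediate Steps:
V(J, u) = 3
E(U, p) = -7/3 + 1/p (E(U, p) = -7/3 + (3/p)/3 = -7/3 + 1/p)
(d(6)*(-3))*E(-4, -5) = (-2*(-3))*(-7/3 + 1/(-5)) = 6*(-7/3 - 1/5) = 6*(-38/15) = -76/5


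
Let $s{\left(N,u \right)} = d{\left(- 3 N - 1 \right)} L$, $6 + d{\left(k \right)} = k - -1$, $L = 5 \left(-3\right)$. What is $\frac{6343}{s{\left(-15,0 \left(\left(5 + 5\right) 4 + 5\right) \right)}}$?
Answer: $- \frac{6343}{585} \approx -10.843$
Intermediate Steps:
$L = -15$
$d{\left(k \right)} = -5 + k$ ($d{\left(k \right)} = -6 + \left(k - -1\right) = -6 + \left(k + 1\right) = -6 + \left(1 + k\right) = -5 + k$)
$s{\left(N,u \right)} = 90 + 45 N$ ($s{\left(N,u \right)} = \left(-5 - \left(1 + 3 N\right)\right) \left(-15\right) = \left(-6 - 3 N\right) \left(-15\right) = 90 + 45 N$)
$\frac{6343}{s{\left(-15,0 \left(\left(5 + 5\right) 4 + 5\right) \right)}} = \frac{6343}{90 + 45 \left(-15\right)} = \frac{6343}{90 - 675} = \frac{6343}{-585} = 6343 \left(- \frac{1}{585}\right) = - \frac{6343}{585}$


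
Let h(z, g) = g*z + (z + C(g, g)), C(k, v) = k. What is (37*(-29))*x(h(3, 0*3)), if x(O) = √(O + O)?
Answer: -1073*√6 ≈ -2628.3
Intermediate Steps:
h(z, g) = g + z + g*z (h(z, g) = g*z + (z + g) = g*z + (g + z) = g + z + g*z)
x(O) = √2*√O (x(O) = √(2*O) = √2*√O)
(37*(-29))*x(h(3, 0*3)) = (37*(-29))*(√2*√(0*3 + 3 + (0*3)*3)) = -1073*√2*√(0 + 3 + 0*3) = -1073*√2*√(0 + 3 + 0) = -1073*√2*√3 = -1073*√6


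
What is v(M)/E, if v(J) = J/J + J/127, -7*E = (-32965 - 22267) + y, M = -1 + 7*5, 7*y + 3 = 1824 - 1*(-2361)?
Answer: 7889/48570134 ≈ 0.00016242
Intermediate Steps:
y = 4182/7 (y = -3/7 + (1824 - 1*(-2361))/7 = -3/7 + (1824 + 2361)/7 = -3/7 + (1/7)*4185 = -3/7 + 4185/7 = 4182/7 ≈ 597.43)
M = 34 (M = -1 + 35 = 34)
E = 382442/49 (E = -((-32965 - 22267) + 4182/7)/7 = -(-55232 + 4182/7)/7 = -1/7*(-382442/7) = 382442/49 ≈ 7804.9)
v(J) = 1 + J/127 (v(J) = 1 + J*(1/127) = 1 + J/127)
v(M)/E = (1 + (1/127)*34)/(382442/49) = (1 + 34/127)*(49/382442) = (161/127)*(49/382442) = 7889/48570134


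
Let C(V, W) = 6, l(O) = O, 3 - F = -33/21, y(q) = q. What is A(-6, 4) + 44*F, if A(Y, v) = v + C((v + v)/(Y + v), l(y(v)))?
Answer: 1478/7 ≈ 211.14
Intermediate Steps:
F = 32/7 (F = 3 - (-33)/21 = 3 - 1*(-11/7) = 3 + 11/7 = 32/7 ≈ 4.5714)
A(Y, v) = 6 + v (A(Y, v) = v + 6 = 6 + v)
A(-6, 4) + 44*F = (6 + 4) + 44*(32/7) = 10 + 1408/7 = 1478/7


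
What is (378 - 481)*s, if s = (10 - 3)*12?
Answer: -8652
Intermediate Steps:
s = 84 (s = 7*12 = 84)
(378 - 481)*s = (378 - 481)*84 = -103*84 = -8652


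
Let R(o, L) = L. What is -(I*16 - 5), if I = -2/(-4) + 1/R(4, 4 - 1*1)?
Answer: -25/3 ≈ -8.3333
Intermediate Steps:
I = 5/6 (I = -2/(-4) + 1/(4 - 1*1) = -2*(-1/4) + 1/(4 - 1) = 1/2 + 1/3 = 5/6 ≈ 0.83333)
-(I*16 - 5) = -((5/6)*16 - 5) = -(40/3 - 5) = -1*25/3 = -25/3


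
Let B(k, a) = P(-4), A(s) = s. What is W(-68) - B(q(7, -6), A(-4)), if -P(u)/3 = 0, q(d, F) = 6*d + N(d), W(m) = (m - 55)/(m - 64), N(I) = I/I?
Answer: 41/44 ≈ 0.93182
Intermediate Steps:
N(I) = 1
W(m) = (-55 + m)/(-64 + m)
q(d, F) = 1 + 6*d (q(d, F) = 6*d + 1 = 1 + 6*d)
P(u) = 0 (P(u) = -3*0 = 0)
B(k, a) = 0
W(-68) - B(q(7, -6), A(-4)) = (-55 - 68)/(-64 - 68) - 1*0 = -123/(-132) + 0 = -1/132*(-123) + 0 = 41/44 + 0 = 41/44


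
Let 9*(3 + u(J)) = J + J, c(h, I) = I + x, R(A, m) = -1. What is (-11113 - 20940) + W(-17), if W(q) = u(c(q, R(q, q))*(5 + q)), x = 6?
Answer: -96208/3 ≈ -32069.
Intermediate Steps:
c(h, I) = 6 + I (c(h, I) = I + 6 = 6 + I)
u(J) = -3 + 2*J/9 (u(J) = -3 + (J + J)/9 = -3 + (2*J)/9 = -3 + 2*J/9)
W(q) = 23/9 + 10*q/9 (W(q) = -3 + 2*((6 - 1)*(5 + q))/9 = -3 + 2*(5*(5 + q))/9 = -3 + 2*(25 + 5*q)/9 = -3 + (50/9 + 10*q/9) = 23/9 + 10*q/9)
(-11113 - 20940) + W(-17) = (-11113 - 20940) + (23/9 + (10/9)*(-17)) = -32053 + (23/9 - 170/9) = -32053 - 49/3 = -96208/3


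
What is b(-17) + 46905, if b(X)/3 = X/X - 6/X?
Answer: 797454/17 ≈ 46909.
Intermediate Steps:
b(X) = 3 - 18/X (b(X) = 3*(X/X - 6/X) = 3*(1 - 6/X) = 3 - 18/X)
b(-17) + 46905 = (3 - 18/(-17)) + 46905 = (3 - 18*(-1/17)) + 46905 = (3 + 18/17) + 46905 = 69/17 + 46905 = 797454/17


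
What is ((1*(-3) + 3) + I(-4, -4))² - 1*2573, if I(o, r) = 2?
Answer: -2569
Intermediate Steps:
((1*(-3) + 3) + I(-4, -4))² - 1*2573 = ((1*(-3) + 3) + 2)² - 1*2573 = ((-3 + 3) + 2)² - 2573 = (0 + 2)² - 2573 = 2² - 2573 = 4 - 2573 = -2569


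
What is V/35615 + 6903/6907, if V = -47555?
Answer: -16522408/49198561 ≈ -0.33583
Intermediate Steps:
V/35615 + 6903/6907 = -47555/35615 + 6903/6907 = -47555*1/35615 + 6903*(1/6907) = -9511/7123 + 6903/6907 = -16522408/49198561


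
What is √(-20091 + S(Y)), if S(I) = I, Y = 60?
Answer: I*√20031 ≈ 141.53*I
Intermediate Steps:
√(-20091 + S(Y)) = √(-20091 + 60) = √(-20031) = I*√20031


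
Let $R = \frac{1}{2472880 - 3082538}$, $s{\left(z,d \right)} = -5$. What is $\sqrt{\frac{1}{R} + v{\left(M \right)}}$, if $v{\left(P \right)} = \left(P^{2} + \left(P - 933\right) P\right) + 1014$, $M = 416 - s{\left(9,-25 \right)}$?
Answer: $i \sqrt{646955} \approx 804.33 i$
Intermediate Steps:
$R = - \frac{1}{609658}$ ($R = \frac{1}{-609658} = - \frac{1}{609658} \approx -1.6403 \cdot 10^{-6}$)
$M = 421$ ($M = 416 - -5 = 416 + 5 = 421$)
$v{\left(P \right)} = 1014 + P^{2} + P \left(-933 + P\right)$ ($v{\left(P \right)} = \left(P^{2} + \left(-933 + P\right) P\right) + 1014 = \left(P^{2} + P \left(-933 + P\right)\right) + 1014 = 1014 + P^{2} + P \left(-933 + P\right)$)
$\sqrt{\frac{1}{R} + v{\left(M \right)}} = \sqrt{\frac{1}{- \frac{1}{609658}} + \left(1014 - 392793 + 2 \cdot 421^{2}\right)} = \sqrt{-609658 + \left(1014 - 392793 + 2 \cdot 177241\right)} = \sqrt{-609658 + \left(1014 - 392793 + 354482\right)} = \sqrt{-609658 - 37297} = \sqrt{-646955} = i \sqrt{646955}$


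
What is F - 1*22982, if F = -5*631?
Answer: -26137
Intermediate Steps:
F = -3155
F - 1*22982 = -3155 - 1*22982 = -3155 - 22982 = -26137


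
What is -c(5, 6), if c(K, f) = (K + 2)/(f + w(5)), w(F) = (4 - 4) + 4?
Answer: -7/10 ≈ -0.70000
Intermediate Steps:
w(F) = 4 (w(F) = 0 + 4 = 4)
c(K, f) = (2 + K)/(4 + f) (c(K, f) = (K + 2)/(f + 4) = (2 + K)/(4 + f))
-c(5, 6) = -(2 + 5)/(4 + 6) = -7/10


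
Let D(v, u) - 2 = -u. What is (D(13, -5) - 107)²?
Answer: 10000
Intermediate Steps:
D(v, u) = 2 - u
(D(13, -5) - 107)² = ((2 - 1*(-5)) - 107)² = ((2 + 5) - 107)² = (7 - 107)² = (-100)² = 10000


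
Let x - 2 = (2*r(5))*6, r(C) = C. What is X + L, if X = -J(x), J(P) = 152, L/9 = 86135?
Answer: 775063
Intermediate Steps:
L = 775215 (L = 9*86135 = 775215)
x = 62 (x = 2 + (2*5)*6 = 2 + 10*6 = 2 + 60 = 62)
X = -152 (X = -1*152 = -152)
X + L = -152 + 775215 = 775063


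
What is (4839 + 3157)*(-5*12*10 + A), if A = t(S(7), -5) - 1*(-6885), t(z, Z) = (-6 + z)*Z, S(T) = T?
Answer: 50214880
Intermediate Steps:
t(z, Z) = Z*(-6 + z)
A = 6880 (A = -5*(-6 + 7) - 1*(-6885) = -5*1 + 6885 = -5 + 6885 = 6880)
(4839 + 3157)*(-5*12*10 + A) = (4839 + 3157)*(-5*12*10 + 6880) = 7996*(-60*10 + 6880) = 7996*(-600 + 6880) = 7996*6280 = 50214880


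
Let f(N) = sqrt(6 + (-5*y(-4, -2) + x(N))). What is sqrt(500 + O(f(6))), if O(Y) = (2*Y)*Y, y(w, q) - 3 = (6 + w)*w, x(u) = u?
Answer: sqrt(574) ≈ 23.958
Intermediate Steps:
y(w, q) = 3 + w*(6 + w) (y(w, q) = 3 + (6 + w)*w = 3 + w*(6 + w))
f(N) = sqrt(31 + N) (f(N) = sqrt(6 + (-5*(3 + (-4)**2 + 6*(-4)) + N)) = sqrt(6 + (-5*(3 + 16 - 24) + N)) = sqrt(6 + (-5*(-5) + N)) = sqrt(6 + (25 + N)) = sqrt(31 + N))
O(Y) = 2*Y**2
sqrt(500 + O(f(6))) = sqrt(500 + 2*(sqrt(31 + 6))**2) = sqrt(500 + 2*(sqrt(37))**2) = sqrt(500 + 2*37) = sqrt(500 + 74) = sqrt(574)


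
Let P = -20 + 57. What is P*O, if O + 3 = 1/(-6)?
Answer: -703/6 ≈ -117.17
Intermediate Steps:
O = -19/6 (O = -3 + 1/(-6) = -3 - ⅙ = -19/6 ≈ -3.1667)
P = 37
P*O = 37*(-19/6) = -703/6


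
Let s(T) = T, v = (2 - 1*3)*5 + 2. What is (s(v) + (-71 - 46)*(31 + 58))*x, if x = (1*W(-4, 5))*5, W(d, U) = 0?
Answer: 0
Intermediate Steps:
v = -3 (v = (2 - 3)*5 + 2 = -1*5 + 2 = -5 + 2 = -3)
x = 0 (x = (1*0)*5 = 0*5 = 0)
(s(v) + (-71 - 46)*(31 + 58))*x = (-3 + (-71 - 46)*(31 + 58))*0 = (-3 - 117*89)*0 = (-3 - 10413)*0 = -10416*0 = 0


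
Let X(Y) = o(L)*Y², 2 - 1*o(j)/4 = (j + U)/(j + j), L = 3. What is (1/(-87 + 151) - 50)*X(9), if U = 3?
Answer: -259119/16 ≈ -16195.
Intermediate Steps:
o(j) = 8 - 2*(3 + j)/j (o(j) = 8 - 4*(j + 3)/(j + j) = 8 - 4*(3 + j)/(2*j) = 8 - 4*(3 + j)*1/(2*j) = 8 - 2*(3 + j)/j)
X(Y) = 4*Y² (X(Y) = (6 - 6/3)*Y² = (6 - 6*⅓)*Y² = (6 - 2)*Y² = 4*Y²)
(1/(-87 + 151) - 50)*X(9) = (1/(-87 + 151) - 50)*(4*9²) = (1/64 - 50)*(4*81) = (1/64 - 50)*324 = -3199/64*324 = -259119/16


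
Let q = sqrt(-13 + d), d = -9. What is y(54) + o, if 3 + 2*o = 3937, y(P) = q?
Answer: 1967 + I*sqrt(22) ≈ 1967.0 + 4.6904*I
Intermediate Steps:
q = I*sqrt(22) (q = sqrt(-13 - 9) = sqrt(-22) = I*sqrt(22) ≈ 4.6904*I)
y(P) = I*sqrt(22)
o = 1967 (o = -3/2 + (1/2)*3937 = -3/2 + 3937/2 = 1967)
y(54) + o = I*sqrt(22) + 1967 = 1967 + I*sqrt(22)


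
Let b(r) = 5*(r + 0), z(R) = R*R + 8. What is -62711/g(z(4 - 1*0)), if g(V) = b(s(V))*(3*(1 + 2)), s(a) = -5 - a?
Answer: 62711/1305 ≈ 48.054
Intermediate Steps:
z(R) = 8 + R² (z(R) = R² + 8 = 8 + R²)
b(r) = 5*r
g(V) = -225 - 45*V (g(V) = (5*(-5 - V))*(3*(1 + 2)) = (-25 - 5*V)*(3*3) = (-25 - 5*V)*9 = -225 - 45*V)
-62711/g(z(4 - 1*0)) = -62711/(-225 - 45*(8 + (4 - 1*0)²)) = -62711/(-225 - 45*(8 + (4 + 0)²)) = -62711/(-225 - 45*(8 + 4²)) = -62711/(-225 - 45*(8 + 16)) = -62711/(-225 - 45*24) = -62711/(-225 - 1080) = -62711/(-1305) = -62711*(-1/1305) = 62711/1305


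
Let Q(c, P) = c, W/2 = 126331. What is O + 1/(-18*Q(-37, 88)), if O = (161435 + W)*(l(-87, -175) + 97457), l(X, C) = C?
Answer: 26829266779765/666 ≈ 4.0284e+10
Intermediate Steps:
W = 252662 (W = 2*126331 = 252662)
O = 40284184354 (O = (161435 + 252662)*(-175 + 97457) = 414097*97282 = 40284184354)
O + 1/(-18*Q(-37, 88)) = 40284184354 + 1/(-18*(-37)) = 40284184354 + 1/666 = 26829266779765/666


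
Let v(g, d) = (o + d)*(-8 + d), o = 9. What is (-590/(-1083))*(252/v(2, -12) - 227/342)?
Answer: 356773/185193 ≈ 1.9265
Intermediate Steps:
v(g, d) = (-8 + d)*(9 + d) (v(g, d) = (9 + d)*(-8 + d) = (-8 + d)*(9 + d))
(-590/(-1083))*(252/v(2, -12) - 227/342) = (-590/(-1083))*(252/(-72 - 12 + (-12)**2) - 227/342) = (-590*(-1/1083))*(252/(-72 - 12 + 144) - 227*1/342) = 590*(252/60 - 227/342)/1083 = 590*(252*(1/60) - 227/342)/1083 = 590*(21/5 - 227/342)/1083 = (590/1083)*(6047/1710) = 356773/185193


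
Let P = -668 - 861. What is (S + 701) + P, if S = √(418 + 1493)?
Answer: -828 + 7*√39 ≈ -784.29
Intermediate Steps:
P = -1529
S = 7*√39 (S = √1911 = 7*√39 ≈ 43.715)
(S + 701) + P = (7*√39 + 701) - 1529 = (701 + 7*√39) - 1529 = -828 + 7*√39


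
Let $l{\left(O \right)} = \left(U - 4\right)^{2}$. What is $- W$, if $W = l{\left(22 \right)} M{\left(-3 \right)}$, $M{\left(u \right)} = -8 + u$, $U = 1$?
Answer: $99$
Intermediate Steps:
$l{\left(O \right)} = 9$ ($l{\left(O \right)} = \left(1 - 4\right)^{2} = \left(-3\right)^{2} = 9$)
$W = -99$ ($W = 9 \left(-8 - 3\right) = 9 \left(-11\right) = -99$)
$- W = \left(-1\right) \left(-99\right) = 99$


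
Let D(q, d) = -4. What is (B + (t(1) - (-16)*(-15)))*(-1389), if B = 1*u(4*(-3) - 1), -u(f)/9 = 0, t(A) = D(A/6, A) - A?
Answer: 340305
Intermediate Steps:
t(A) = -4 - A
u(f) = 0 (u(f) = -9*0 = 0)
B = 0 (B = 1*0 = 0)
(B + (t(1) - (-16)*(-15)))*(-1389) = (0 + ((-4 - 1*1) - (-16)*(-15)))*(-1389) = (0 + ((-4 - 1) - 16*15))*(-1389) = (0 + (-5 - 240))*(-1389) = (0 - 245)*(-1389) = -245*(-1389) = 340305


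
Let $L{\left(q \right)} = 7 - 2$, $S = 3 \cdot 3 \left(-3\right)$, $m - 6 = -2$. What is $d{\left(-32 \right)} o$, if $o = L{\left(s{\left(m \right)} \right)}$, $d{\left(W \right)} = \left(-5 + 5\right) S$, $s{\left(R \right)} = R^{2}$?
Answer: $0$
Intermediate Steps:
$m = 4$ ($m = 6 - 2 = 4$)
$S = -27$ ($S = 9 \left(-3\right) = -27$)
$L{\left(q \right)} = 5$
$d{\left(W \right)} = 0$ ($d{\left(W \right)} = \left(-5 + 5\right) \left(-27\right) = 0 \left(-27\right) = 0$)
$o = 5$
$d{\left(-32 \right)} o = 0 \cdot 5 = 0$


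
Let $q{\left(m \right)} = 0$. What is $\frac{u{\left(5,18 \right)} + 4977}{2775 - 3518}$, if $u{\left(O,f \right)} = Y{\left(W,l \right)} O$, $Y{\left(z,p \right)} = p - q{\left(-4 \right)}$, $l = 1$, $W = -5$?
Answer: $- \frac{4982}{743} \approx -6.7052$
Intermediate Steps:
$Y{\left(z,p \right)} = p$ ($Y{\left(z,p \right)} = p - 0 = p + 0 = p$)
$u{\left(O,f \right)} = O$ ($u{\left(O,f \right)} = 1 O = O$)
$\frac{u{\left(5,18 \right)} + 4977}{2775 - 3518} = \frac{5 + 4977}{2775 - 3518} = \frac{4982}{-743} = 4982 \left(- \frac{1}{743}\right) = - \frac{4982}{743}$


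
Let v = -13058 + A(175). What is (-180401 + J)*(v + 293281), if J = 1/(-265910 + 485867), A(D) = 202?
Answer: -3709131256117100/73319 ≈ -5.0589e+10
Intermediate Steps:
v = -12856 (v = -13058 + 202 = -12856)
J = 1/219957 ≈ 4.5463e-6
(-180401 + J)*(v + 293281) = (-180401 + 1/219957)*(-12856 + 293281) = -39680462756/219957*280425 = -3709131256117100/73319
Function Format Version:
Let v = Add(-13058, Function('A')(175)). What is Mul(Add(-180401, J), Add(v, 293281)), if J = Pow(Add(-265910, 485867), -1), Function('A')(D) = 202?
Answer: Rational(-3709131256117100, 73319) ≈ -5.0589e+10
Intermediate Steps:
v = -12856 (v = Add(-13058, 202) = -12856)
J = Rational(1, 219957) (J = Pow(219957, -1) = Rational(1, 219957) ≈ 4.5463e-6)
Mul(Add(-180401, J), Add(v, 293281)) = Mul(Add(-180401, Rational(1, 219957)), Add(-12856, 293281)) = Mul(Rational(-39680462756, 219957), 280425) = Rational(-3709131256117100, 73319)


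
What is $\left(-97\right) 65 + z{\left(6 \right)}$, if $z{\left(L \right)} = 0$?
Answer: $-6305$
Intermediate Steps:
$\left(-97\right) 65 + z{\left(6 \right)} = \left(-97\right) 65 + 0 = -6305 + 0 = -6305$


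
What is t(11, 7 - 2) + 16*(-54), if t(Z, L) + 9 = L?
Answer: -868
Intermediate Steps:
t(Z, L) = -9 + L
t(11, 7 - 2) + 16*(-54) = (-9 + (7 - 2)) + 16*(-54) = (-9 + 5) - 864 = -4 - 864 = -868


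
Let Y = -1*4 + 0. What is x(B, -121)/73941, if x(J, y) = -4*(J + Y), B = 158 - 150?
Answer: -16/73941 ≈ -0.00021639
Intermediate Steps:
B = 8
Y = -4 (Y = -4 + 0 = -4)
x(J, y) = 16 - 4*J (x(J, y) = -4*(J - 4) = -4*(-4 + J) = 16 - 4*J)
x(B, -121)/73941 = (16 - 4*8)/73941 = (16 - 32)*(1/73941) = -16*1/73941 = -16/73941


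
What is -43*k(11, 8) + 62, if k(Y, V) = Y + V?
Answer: -755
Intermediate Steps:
k(Y, V) = V + Y
-43*k(11, 8) + 62 = -43*(8 + 11) + 62 = -43*19 + 62 = -817 + 62 = -755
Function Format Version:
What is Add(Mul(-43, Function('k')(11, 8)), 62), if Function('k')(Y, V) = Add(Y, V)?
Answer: -755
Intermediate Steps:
Function('k')(Y, V) = Add(V, Y)
Add(Mul(-43, Function('k')(11, 8)), 62) = Add(Mul(-43, Add(8, 11)), 62) = Add(Mul(-43, 19), 62) = Add(-817, 62) = -755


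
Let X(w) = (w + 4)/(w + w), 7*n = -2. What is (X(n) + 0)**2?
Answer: 169/4 ≈ 42.250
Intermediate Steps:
n = -2/7 (n = (1/7)*(-2) = -2/7 ≈ -0.28571)
X(w) = (4 + w)/(2*w) (X(w) = (4 + w)/((2*w)) = (4 + w)*(1/(2*w)) = (4 + w)/(2*w))
(X(n) + 0)**2 = ((4 - 2/7)/(2*(-2/7)) + 0)**2 = ((1/2)*(-7/2)*(26/7) + 0)**2 = (-13/2 + 0)**2 = (-13/2)**2 = 169/4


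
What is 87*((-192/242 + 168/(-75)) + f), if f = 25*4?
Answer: 25519188/3025 ≈ 8436.1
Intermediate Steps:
f = 100
87*((-192/242 + 168/(-75)) + f) = 87*((-192/242 + 168/(-75)) + 100) = 87*((-192*1/242 + 168*(-1/75)) + 100) = 87*((-96/121 - 56/25) + 100) = 87*(-9176/3025 + 100) = 87*(293324/3025) = 25519188/3025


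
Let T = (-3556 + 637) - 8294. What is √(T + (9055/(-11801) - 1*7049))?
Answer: I*√2543338739517/11801 ≈ 135.14*I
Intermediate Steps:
T = -11213 (T = -2919 - 8294 = -11213)
√(T + (9055/(-11801) - 1*7049)) = √(-11213 + (9055/(-11801) - 1*7049)) = √(-11213 + (9055*(-1/11801) - 7049)) = √(-11213 + (-9055/11801 - 7049)) = √(-11213 - 83194304/11801) = √(-215518917/11801) = I*√2543338739517/11801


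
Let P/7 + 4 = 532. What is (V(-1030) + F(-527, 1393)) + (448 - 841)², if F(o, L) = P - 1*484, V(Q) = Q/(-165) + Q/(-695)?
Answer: 723226439/4587 ≈ 1.5767e+5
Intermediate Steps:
P = 3696 (P = -28 + 7*532 = -28 + 3724 = 3696)
V(Q) = -172*Q/22935 (V(Q) = Q*(-1/165) + Q*(-1/695) = -Q/165 - Q/695 = -172*Q/22935)
F(o, L) = 3212 (F(o, L) = 3696 - 1*484 = 3696 - 484 = 3212)
(V(-1030) + F(-527, 1393)) + (448 - 841)² = (-172/22935*(-1030) + 3212) + (448 - 841)² = (35432/4587 + 3212) + (-393)² = 14768876/4587 + 154449 = 723226439/4587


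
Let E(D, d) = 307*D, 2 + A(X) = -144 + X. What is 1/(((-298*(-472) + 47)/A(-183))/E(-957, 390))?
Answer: 32219957/46901 ≈ 686.98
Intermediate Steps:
A(X) = -146 + X (A(X) = -2 + (-144 + X) = -146 + X)
1/(((-298*(-472) + 47)/A(-183))/E(-957, 390)) = 1/(((-298*(-472) + 47)/(-146 - 183))/((307*(-957)))) = 1/(((140656 + 47)/(-329))/(-293799)) = 1/((140703*(-1/329))*(-1/293799)) = 1/(-140703/329*(-1/293799)) = 1/(46901/32219957) = 32219957/46901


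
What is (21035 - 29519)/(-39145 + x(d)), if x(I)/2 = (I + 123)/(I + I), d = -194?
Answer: 548632/2531353 ≈ 0.21673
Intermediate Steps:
x(I) = (123 + I)/I (x(I) = 2*((I + 123)/(I + I)) = 2*((123 + I)/((2*I))) = 2*((123 + I)*(1/(2*I))) = 2*((123 + I)/(2*I)) = (123 + I)/I)
(21035 - 29519)/(-39145 + x(d)) = (21035 - 29519)/(-39145 + (123 - 194)/(-194)) = -8484/(-39145 - 1/194*(-71)) = -8484/(-39145 + 71/194) = -8484/(-7594059/194) = -8484*(-194/7594059) = 548632/2531353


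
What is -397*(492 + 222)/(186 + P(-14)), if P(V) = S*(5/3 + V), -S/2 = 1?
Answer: -425187/316 ≈ -1345.5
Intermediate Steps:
S = -2 (S = -2*1 = -2)
P(V) = -10/3 - 2*V (P(V) = -2*(5/3 + V) = -10/3 - 2*V)
-397*(492 + 222)/(186 + P(-14)) = -397*(492 + 222)/(186 + (-10/3 - 2*(-14))) = -283458/(186 + (-10/3 + 28)) = -283458/(186 + 74/3) = -283458/632/3 = -283458*3/632 = -397*1071/316 = -425187/316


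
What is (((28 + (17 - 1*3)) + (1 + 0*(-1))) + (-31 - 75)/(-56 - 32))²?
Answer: 3783025/1936 ≈ 1954.0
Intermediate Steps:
(((28 + (17 - 1*3)) + (1 + 0*(-1))) + (-31 - 75)/(-56 - 32))² = (((28 + (17 - 3)) + (1 + 0)) - 106/(-88))² = (((28 + 14) + 1) - 106*(-1/88))² = ((42 + 1) + 53/44)² = (43 + 53/44)² = (1945/44)² = 3783025/1936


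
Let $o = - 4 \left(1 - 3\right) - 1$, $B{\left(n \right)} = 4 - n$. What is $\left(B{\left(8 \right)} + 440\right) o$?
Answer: $3052$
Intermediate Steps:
$o = 7$ ($o = - 4 \left(1 - 3\right) - 1 = \left(-4\right) \left(-2\right) - 1 = 8 - 1 = 7$)
$\left(B{\left(8 \right)} + 440\right) o = \left(\left(4 - 8\right) + 440\right) 7 = \left(-4 + 440\right) 7 = 436 \cdot 7 = 3052$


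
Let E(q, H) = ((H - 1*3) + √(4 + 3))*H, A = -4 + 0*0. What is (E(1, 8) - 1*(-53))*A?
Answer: -372 - 32*√7 ≈ -456.66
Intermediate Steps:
A = -4 (A = -4 + 0 = -4)
E(q, H) = H*(-3 + H + √7) (E(q, H) = ((H - 3) + √7)*H = ((-3 + H) + √7)*H = (-3 + H + √7)*H = H*(-3 + H + √7))
(E(1, 8) - 1*(-53))*A = (8*(-3 + 8 + √7) - 1*(-53))*(-4) = (8*(5 + √7) + 53)*(-4) = ((40 + 8*√7) + 53)*(-4) = (93 + 8*√7)*(-4) = -372 - 32*√7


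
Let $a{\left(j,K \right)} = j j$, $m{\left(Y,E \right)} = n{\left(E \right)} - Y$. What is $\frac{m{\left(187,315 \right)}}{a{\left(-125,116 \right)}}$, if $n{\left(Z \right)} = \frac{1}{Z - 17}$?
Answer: $- \frac{2229}{186250} \approx -0.011968$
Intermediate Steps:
$n{\left(Z \right)} = \frac{1}{-17 + Z}$
$m{\left(Y,E \right)} = \frac{1}{-17 + E} - Y$
$a{\left(j,K \right)} = j^{2}$
$\frac{m{\left(187,315 \right)}}{a{\left(-125,116 \right)}} = \frac{\frac{1}{-17 + 315} \left(1 - 187 \left(-17 + 315\right)\right)}{\left(-125\right)^{2}} = \frac{\frac{1}{298} \left(1 - 187 \cdot 298\right)}{15625} = \frac{1 - 55726}{298} \cdot \frac{1}{15625} = \frac{1}{298} \left(-55725\right) \frac{1}{15625} = \left(- \frac{55725}{298}\right) \frac{1}{15625} = - \frac{2229}{186250}$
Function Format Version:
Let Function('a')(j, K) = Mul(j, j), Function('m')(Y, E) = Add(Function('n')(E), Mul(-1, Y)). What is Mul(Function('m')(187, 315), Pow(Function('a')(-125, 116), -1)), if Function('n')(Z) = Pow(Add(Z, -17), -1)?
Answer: Rational(-2229, 186250) ≈ -0.011968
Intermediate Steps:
Function('n')(Z) = Pow(Add(-17, Z), -1)
Function('m')(Y, E) = Add(Pow(Add(-17, E), -1), Mul(-1, Y))
Function('a')(j, K) = Pow(j, 2)
Mul(Function('m')(187, 315), Pow(Function('a')(-125, 116), -1)) = Mul(Mul(Pow(Add(-17, 315), -1), Add(1, Mul(-1, 187, Add(-17, 315)))), Pow(Pow(-125, 2), -1)) = Mul(Mul(Pow(298, -1), Add(1, Mul(-1, 187, 298))), Pow(15625, -1)) = Mul(Mul(Rational(1, 298), Add(1, -55726)), Rational(1, 15625)) = Mul(Mul(Rational(1, 298), -55725), Rational(1, 15625)) = Mul(Rational(-55725, 298), Rational(1, 15625)) = Rational(-2229, 186250)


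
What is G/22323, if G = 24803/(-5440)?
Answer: -1459/7143360 ≈ -0.00020425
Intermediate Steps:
G = -1459/320 (G = 24803*(-1/5440) = -1459/320 ≈ -4.5594)
G/22323 = -1459/320/22323 = -1459/320*1/22323 = -1459/7143360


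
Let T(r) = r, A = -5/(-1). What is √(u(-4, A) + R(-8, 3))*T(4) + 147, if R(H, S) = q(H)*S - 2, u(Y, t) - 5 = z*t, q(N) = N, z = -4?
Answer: 147 + 4*I*√41 ≈ 147.0 + 25.612*I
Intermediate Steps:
A = 5 (A = -5*(-1) = 5)
u(Y, t) = 5 - 4*t
R(H, S) = -2 + H*S (R(H, S) = H*S - 2 = -2 + H*S)
√(u(-4, A) + R(-8, 3))*T(4) + 147 = √((5 - 4*5) + (-2 - 8*3))*4 + 147 = √((5 - 20) + (-2 - 24))*4 + 147 = √(-15 - 26)*4 + 147 = √(-41)*4 + 147 = (I*√41)*4 + 147 = 4*I*√41 + 147 = 147 + 4*I*√41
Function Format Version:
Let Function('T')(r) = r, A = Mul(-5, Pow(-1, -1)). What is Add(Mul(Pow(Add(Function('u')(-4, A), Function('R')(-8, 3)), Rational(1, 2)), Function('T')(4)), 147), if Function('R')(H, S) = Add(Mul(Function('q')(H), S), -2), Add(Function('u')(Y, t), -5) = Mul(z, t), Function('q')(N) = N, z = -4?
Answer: Add(147, Mul(4, I, Pow(41, Rational(1, 2)))) ≈ Add(147.00, Mul(25.612, I))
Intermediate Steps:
A = 5 (A = Mul(-5, -1) = 5)
Function('u')(Y, t) = Add(5, Mul(-4, t))
Function('R')(H, S) = Add(-2, Mul(H, S)) (Function('R')(H, S) = Add(Mul(H, S), -2) = Add(-2, Mul(H, S)))
Add(Mul(Pow(Add(Function('u')(-4, A), Function('R')(-8, 3)), Rational(1, 2)), Function('T')(4)), 147) = Add(Mul(Pow(Add(Add(5, Mul(-4, 5)), Add(-2, Mul(-8, 3))), Rational(1, 2)), 4), 147) = Add(Mul(Pow(Add(Add(5, -20), Add(-2, -24)), Rational(1, 2)), 4), 147) = Add(Mul(Pow(Add(-15, -26), Rational(1, 2)), 4), 147) = Add(Mul(Pow(-41, Rational(1, 2)), 4), 147) = Add(Mul(Mul(I, Pow(41, Rational(1, 2))), 4), 147) = Add(Mul(4, I, Pow(41, Rational(1, 2))), 147) = Add(147, Mul(4, I, Pow(41, Rational(1, 2))))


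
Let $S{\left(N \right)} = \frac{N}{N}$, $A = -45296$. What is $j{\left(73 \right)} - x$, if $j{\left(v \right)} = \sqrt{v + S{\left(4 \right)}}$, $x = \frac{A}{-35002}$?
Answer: $- \frac{22648}{17501} + \sqrt{74} \approx 7.3082$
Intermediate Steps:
$S{\left(N \right)} = 1$
$x = \frac{22648}{17501}$ ($x = - \frac{45296}{-35002} = \left(-45296\right) \left(- \frac{1}{35002}\right) = \frac{22648}{17501} \approx 1.2941$)
$j{\left(v \right)} = \sqrt{1 + v}$ ($j{\left(v \right)} = \sqrt{v + 1} = \sqrt{1 + v}$)
$j{\left(73 \right)} - x = \sqrt{1 + 73} - \frac{22648}{17501} = \sqrt{74} - \frac{22648}{17501} = - \frac{22648}{17501} + \sqrt{74}$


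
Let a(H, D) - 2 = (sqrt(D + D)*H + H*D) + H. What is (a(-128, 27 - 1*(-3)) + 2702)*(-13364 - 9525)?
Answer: 28931696 + 5859584*sqrt(15) ≈ 5.1626e+7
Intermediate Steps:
a(H, D) = 2 + H + D*H + H*sqrt(2)*sqrt(D) (a(H, D) = 2 + ((sqrt(D + D)*H + H*D) + H) = 2 + ((sqrt(2*D)*H + D*H) + H) = 2 + (((sqrt(2)*sqrt(D))*H + D*H) + H) = 2 + ((H*sqrt(2)*sqrt(D) + D*H) + H) = 2 + ((D*H + H*sqrt(2)*sqrt(D)) + H) = 2 + (H + D*H + H*sqrt(2)*sqrt(D)) = 2 + H + D*H + H*sqrt(2)*sqrt(D))
(a(-128, 27 - 1*(-3)) + 2702)*(-13364 - 9525) = ((2 - 128 + (27 - 1*(-3))*(-128) - 128*sqrt(2)*sqrt(27 - 1*(-3))) + 2702)*(-13364 - 9525) = ((2 - 128 + (27 + 3)*(-128) - 128*sqrt(2)*sqrt(27 + 3)) + 2702)*(-22889) = ((2 - 128 + 30*(-128) - 128*sqrt(2)*sqrt(30)) + 2702)*(-22889) = ((2 - 128 - 3840 - 256*sqrt(15)) + 2702)*(-22889) = ((-3966 - 256*sqrt(15)) + 2702)*(-22889) = (-1264 - 256*sqrt(15))*(-22889) = 28931696 + 5859584*sqrt(15)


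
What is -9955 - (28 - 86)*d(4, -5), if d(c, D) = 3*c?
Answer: -9259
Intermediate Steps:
-9955 - (28 - 86)*d(4, -5) = -9955 - (28 - 86)*3*4 = -9955 - (-58)*12 = -9955 - 1*(-696) = -9955 + 696 = -9259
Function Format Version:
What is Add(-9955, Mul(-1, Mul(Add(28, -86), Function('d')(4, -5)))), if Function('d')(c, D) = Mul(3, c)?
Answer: -9259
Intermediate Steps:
Add(-9955, Mul(-1, Mul(Add(28, -86), Function('d')(4, -5)))) = Add(-9955, Mul(-1, Mul(Add(28, -86), Mul(3, 4)))) = Add(-9955, Mul(-1, Mul(-58, 12))) = Add(-9955, Mul(-1, -696)) = Add(-9955, 696) = -9259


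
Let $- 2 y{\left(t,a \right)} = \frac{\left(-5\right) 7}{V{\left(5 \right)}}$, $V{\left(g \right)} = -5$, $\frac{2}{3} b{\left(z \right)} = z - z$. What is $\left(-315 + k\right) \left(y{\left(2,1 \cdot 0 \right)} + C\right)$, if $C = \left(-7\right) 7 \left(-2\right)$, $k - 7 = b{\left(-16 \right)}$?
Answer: $-29106$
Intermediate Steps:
$b{\left(z \right)} = 0$ ($b{\left(z \right)} = \frac{3 \left(z - z\right)}{2} = \frac{3}{2} \cdot 0 = 0$)
$k = 7$ ($k = 7 + 0 = 7$)
$C = 98$ ($C = \left(-49\right) \left(-2\right) = 98$)
$y{\left(t,a \right)} = - \frac{7}{2}$ ($y{\left(t,a \right)} = - \frac{\left(-5\right) 7 \frac{1}{-5}}{2} = - \frac{\left(-35\right) \left(- \frac{1}{5}\right)}{2} = \left(- \frac{1}{2}\right) 7 = - \frac{7}{2}$)
$\left(-315 + k\right) \left(y{\left(2,1 \cdot 0 \right)} + C\right) = \left(-315 + 7\right) \left(- \frac{7}{2} + 98\right) = \left(-308\right) \frac{189}{2} = -29106$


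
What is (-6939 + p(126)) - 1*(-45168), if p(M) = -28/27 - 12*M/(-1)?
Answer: 1072979/27 ≈ 39740.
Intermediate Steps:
p(M) = -28/27 + 12*M (p(M) = -28*1/27 - 12*M*(-1) = -28/27 + 12*M)
(-6939 + p(126)) - 1*(-45168) = (-6939 + (-28/27 + 12*126)) - 1*(-45168) = (-6939 + (-28/27 + 1512)) + 45168 = (-6939 + 40796/27) + 45168 = -146557/27 + 45168 = 1072979/27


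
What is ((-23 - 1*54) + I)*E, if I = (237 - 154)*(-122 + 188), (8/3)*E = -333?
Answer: -5395599/8 ≈ -6.7445e+5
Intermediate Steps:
E = -999/8 (E = (3/8)*(-333) = -999/8 ≈ -124.88)
I = 5478 (I = 83*66 = 5478)
((-23 - 1*54) + I)*E = ((-23 - 1*54) + 5478)*(-999/8) = ((-23 - 54) + 5478)*(-999/8) = (-77 + 5478)*(-999/8) = 5401*(-999/8) = -5395599/8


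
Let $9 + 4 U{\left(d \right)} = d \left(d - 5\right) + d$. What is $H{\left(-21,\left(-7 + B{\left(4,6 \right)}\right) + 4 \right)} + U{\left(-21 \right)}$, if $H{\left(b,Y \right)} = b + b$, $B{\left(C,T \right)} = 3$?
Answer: $87$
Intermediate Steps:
$U{\left(d \right)} = - \frac{9}{4} + \frac{d}{4} + \frac{d \left(-5 + d\right)}{4}$ ($U{\left(d \right)} = - \frac{9}{4} + \frac{d \left(d - 5\right) + d}{4} = - \frac{9}{4} + \frac{d \left(-5 + d\right) + d}{4} = - \frac{9}{4} + \frac{d + d \left(-5 + d\right)}{4} = - \frac{9}{4} + \left(\frac{d}{4} + \frac{d \left(-5 + d\right)}{4}\right) = - \frac{9}{4} + \frac{d}{4} + \frac{d \left(-5 + d\right)}{4}$)
$H{\left(b,Y \right)} = 2 b$
$H{\left(-21,\left(-7 + B{\left(4,6 \right)}\right) + 4 \right)} + U{\left(-21 \right)} = 2 \left(-21\right) - \left(- \frac{75}{4} - \frac{441}{4}\right) = -42 + \left(- \frac{9}{4} + 21 + \frac{1}{4} \cdot 441\right) = -42 + \left(- \frac{9}{4} + 21 + \frac{441}{4}\right) = -42 + 129 = 87$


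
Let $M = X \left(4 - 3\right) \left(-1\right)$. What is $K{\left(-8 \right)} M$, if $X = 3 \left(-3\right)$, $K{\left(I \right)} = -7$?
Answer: $-63$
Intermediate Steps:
$X = -9$
$M = 9$ ($M = - 9 \left(4 - 3\right) \left(-1\right) = \left(-9\right) 1 \left(-1\right) = \left(-9\right) \left(-1\right) = 9$)
$K{\left(-8 \right)} M = \left(-7\right) 9 = -63$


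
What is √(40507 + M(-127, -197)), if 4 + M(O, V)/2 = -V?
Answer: √40893 ≈ 202.22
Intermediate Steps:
M(O, V) = -8 - 2*V (M(O, V) = -8 + 2*(-V) = -8 - 2*V)
√(40507 + M(-127, -197)) = √(40507 + (-8 - 2*(-197))) = √(40507 + (-8 + 394)) = √(40507 + 386) = √40893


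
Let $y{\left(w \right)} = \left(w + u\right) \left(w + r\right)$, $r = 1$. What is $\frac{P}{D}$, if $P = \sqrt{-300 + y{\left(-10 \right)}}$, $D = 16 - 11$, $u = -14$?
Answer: $\frac{2 i \sqrt{21}}{5} \approx 1.833 i$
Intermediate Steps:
$y{\left(w \right)} = \left(1 + w\right) \left(-14 + w\right)$ ($y{\left(w \right)} = \left(w - 14\right) \left(w + 1\right) = \left(-14 + w\right) \left(1 + w\right) = \left(1 + w\right) \left(-14 + w\right)$)
$D = 5$ ($D = 16 - 11 = 5$)
$P = 2 i \sqrt{21}$ ($P = \sqrt{-300 - \left(-116 - 100\right)} = \sqrt{-300 + \left(-14 + 100 + 130\right)} = \sqrt{-300 + 216} = \sqrt{-84} = 2 i \sqrt{21} \approx 9.1651 i$)
$\frac{P}{D} = \frac{2 i \sqrt{21}}{5}$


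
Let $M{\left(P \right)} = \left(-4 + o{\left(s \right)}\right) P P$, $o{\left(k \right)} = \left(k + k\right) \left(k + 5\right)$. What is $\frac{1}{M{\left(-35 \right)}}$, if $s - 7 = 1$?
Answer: $\frac{1}{249900} \approx 4.0016 \cdot 10^{-6}$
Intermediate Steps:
$s = 8$ ($s = 7 + 1 = 8$)
$o{\left(k \right)} = 2 k \left(5 + k\right)$
$M{\left(P \right)} = 204 P^{2}$ ($M{\left(P \right)} = \left(-4 + 2 \cdot 8 \left(5 + 8\right)\right) P P = \left(-4 + 2 \cdot 8 \cdot 13\right) P^{2} = \left(-4 + 208\right) P^{2} = 204 P^{2}$)
$\frac{1}{M{\left(-35 \right)}} = \frac{1}{204 \left(-35\right)^{2}} = \frac{1}{204 \cdot 1225} = \frac{1}{249900}$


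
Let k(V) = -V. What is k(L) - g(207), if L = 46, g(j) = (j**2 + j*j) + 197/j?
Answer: -17749205/207 ≈ -85745.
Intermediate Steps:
g(j) = 2*j**2 + 197/j (g(j) = (j**2 + j**2) + 197/j = 2*j**2 + 197/j)
k(L) - g(207) = -1*46 - (197 + 2*207**3)/207 = -46 - (197 + 2*8869743)/207 = -46 - (197 + 17739486)/207 = -46 - 17739683/207 = -17749205/207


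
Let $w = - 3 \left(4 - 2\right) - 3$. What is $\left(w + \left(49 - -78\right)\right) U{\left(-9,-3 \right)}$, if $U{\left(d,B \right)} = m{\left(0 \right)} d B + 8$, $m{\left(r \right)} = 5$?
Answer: $16874$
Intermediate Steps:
$U{\left(d,B \right)} = 8 + 5 B d$ ($U{\left(d,B \right)} = 5 d B + 8 = 5 B d + 8 = 8 + 5 B d$)
$w = -9$ ($w = - 3 \left(4 - 2\right) - 3 = \left(-3\right) 2 - 3 = -6 - 3 = -9$)
$\left(w + \left(49 - -78\right)\right) U{\left(-9,-3 \right)} = \left(-9 + \left(49 - -78\right)\right) \left(8 + 5 \left(-3\right) \left(-9\right)\right) = \left(-9 + \left(49 + 78\right)\right) \left(8 + 135\right) = \left(-9 + 127\right) 143 = 118 \cdot 143 = 16874$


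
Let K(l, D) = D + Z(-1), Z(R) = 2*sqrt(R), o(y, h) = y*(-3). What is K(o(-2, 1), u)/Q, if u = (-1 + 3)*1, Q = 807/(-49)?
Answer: -98/807 - 98*I/807 ≈ -0.12144 - 0.12144*I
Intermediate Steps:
o(y, h) = -3*y
Q = -807/49 (Q = 807*(-1/49) = -807/49 ≈ -16.469)
u = 2 (u = 2*1 = 2)
K(l, D) = D + 2*I (K(l, D) = D + 2*sqrt(-1) = D + 2*I)
K(o(-2, 1), u)/Q = (2 + 2*I)/(-807/49) = (2 + 2*I)*(-49/807) = -98/807 - 98*I/807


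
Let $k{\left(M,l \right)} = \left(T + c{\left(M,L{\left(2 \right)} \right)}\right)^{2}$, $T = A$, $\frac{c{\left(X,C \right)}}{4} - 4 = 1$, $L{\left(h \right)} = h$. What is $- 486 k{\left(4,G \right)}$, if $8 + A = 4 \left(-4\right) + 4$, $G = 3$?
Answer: $0$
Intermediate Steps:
$A = -20$ ($A = -8 + \left(4 \left(-4\right) + 4\right) = -8 + \left(-16 + 4\right) = -8 - 12 = -20$)
$c{\left(X,C \right)} = 20$ ($c{\left(X,C \right)} = 16 + 4 \cdot 1 = 16 + 4 = 20$)
$T = -20$
$k{\left(M,l \right)} = 0$ ($k{\left(M,l \right)} = \left(-20 + 20\right)^{2} = 0^{2} = 0$)
$- 486 k{\left(4,G \right)} = \left(-486\right) 0 = 0$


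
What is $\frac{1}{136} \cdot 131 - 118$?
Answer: $- \frac{15917}{136} \approx -117.04$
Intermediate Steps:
$\frac{1}{136} \cdot 131 - 118 = \frac{131}{136} - 118 = - \frac{15917}{136}$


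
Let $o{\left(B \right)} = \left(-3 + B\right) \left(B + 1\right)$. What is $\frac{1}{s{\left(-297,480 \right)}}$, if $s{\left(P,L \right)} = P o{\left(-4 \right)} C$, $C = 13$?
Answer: $- \frac{1}{81081} \approx -1.2333 \cdot 10^{-5}$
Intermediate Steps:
$o{\left(B \right)} = \left(1 + B\right) \left(-3 + B\right)$ ($o{\left(B \right)} = \left(-3 + B\right) \left(1 + B\right) = \left(1 + B\right) \left(-3 + B\right)$)
$s{\left(P,L \right)} = 273 P$ ($s{\left(P,L \right)} = P \left(-3 + \left(-4\right)^{2} - -8\right) 13 = P \left(-3 + 16 + 8\right) 13 = P 21 \cdot 13 = 21 P 13 = 273 P$)
$\frac{1}{s{\left(-297,480 \right)}} = \frac{1}{273 \left(-297\right)} = \frac{1}{-81081} = - \frac{1}{81081}$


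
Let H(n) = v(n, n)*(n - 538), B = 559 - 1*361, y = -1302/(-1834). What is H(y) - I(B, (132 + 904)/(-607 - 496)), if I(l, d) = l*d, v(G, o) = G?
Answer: -3699821307/18928583 ≈ -195.46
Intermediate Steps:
y = 93/131 (y = -1302*(-1/1834) = 93/131 ≈ 0.70992)
B = 198 (B = 559 - 361 = 198)
H(n) = n*(-538 + n) (H(n) = n*(n - 538) = n*(-538 + n))
I(l, d) = d*l
H(y) - I(B, (132 + 904)/(-607 - 496)) = 93*(-538 + 93/131)/131 - (132 + 904)/(-607 - 496)*198 = (93/131)*(-70385/131) - 1036/(-1103)*198 = -6545805/17161 - 1036*(-1/1103)*198 = -6545805/17161 - (-1036)*198/1103 = -6545805/17161 - 1*(-205128/1103) = -6545805/17161 + 205128/1103 = -3699821307/18928583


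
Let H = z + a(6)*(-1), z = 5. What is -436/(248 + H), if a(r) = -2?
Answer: -436/255 ≈ -1.7098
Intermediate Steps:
H = 7 (H = 5 - 2*(-1) = 5 + 2 = 7)
-436/(248 + H) = -436/(248 + 7) = -436/255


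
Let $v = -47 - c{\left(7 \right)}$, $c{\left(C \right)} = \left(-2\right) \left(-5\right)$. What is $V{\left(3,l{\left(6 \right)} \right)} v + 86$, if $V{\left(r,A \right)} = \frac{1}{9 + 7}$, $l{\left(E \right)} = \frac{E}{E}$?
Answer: $\frac{1319}{16} \approx 82.438$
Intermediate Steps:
$l{\left(E \right)} = 1$
$c{\left(C \right)} = 10$
$v = -57$ ($v = -47 - 10 = -57$)
$V{\left(r,A \right)} = \frac{1}{16}$
$V{\left(3,l{\left(6 \right)} \right)} v + 86 = \frac{1}{16} \left(-57\right) + 86 = - \frac{57}{16} + 86 = \frac{1319}{16}$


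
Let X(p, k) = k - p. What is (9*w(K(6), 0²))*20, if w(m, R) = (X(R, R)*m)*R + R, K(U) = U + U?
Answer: 0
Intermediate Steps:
K(U) = 2*U
w(m, R) = R (w(m, R) = ((R - R)*m)*R + R = (0*m)*R + R = 0*R + R = 0 + R = R)
(9*w(K(6), 0²))*20 = (9*0²)*20 = (9*0)*20 = 0*20 = 0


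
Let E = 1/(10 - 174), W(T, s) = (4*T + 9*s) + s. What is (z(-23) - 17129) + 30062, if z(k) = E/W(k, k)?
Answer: 682965865/52808 ≈ 12933.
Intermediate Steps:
W(T, s) = 4*T + 10*s
E = -1/164 (E = 1/(-164) = -1/164 ≈ -0.0060976)
z(k) = -1/(2296*k) (z(k) = -1/(164*(4*k + 10*k)) = -1/(14*k)/164 = -1/(2296*k))
(z(-23) - 17129) + 30062 = (-1/2296/(-23) - 17129) + 30062 = (-1/2296*(-1/23) - 17129) + 30062 = (1/52808 - 17129) + 30062 = -904548231/52808 + 30062 = 682965865/52808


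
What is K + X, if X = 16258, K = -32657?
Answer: -16399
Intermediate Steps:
K + X = -32657 + 16258 = -16399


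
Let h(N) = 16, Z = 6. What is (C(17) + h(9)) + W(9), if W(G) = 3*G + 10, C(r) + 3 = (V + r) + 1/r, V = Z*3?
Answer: 1446/17 ≈ 85.059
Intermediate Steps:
V = 18 (V = 6*3 = 18)
C(r) = 15 + r + 1/r (C(r) = -3 + ((18 + r) + 1/r) = -3 + (18 + r + 1/r) = 15 + r + 1/r)
W(G) = 10 + 3*G
(C(17) + h(9)) + W(9) = ((15 + 17 + 1/17) + 16) + (10 + 3*9) = ((15 + 17 + 1/17) + 16) + (10 + 27) = (545/17 + 16) + 37 = 817/17 + 37 = 1446/17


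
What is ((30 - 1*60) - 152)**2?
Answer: 33124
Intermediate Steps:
((30 - 1*60) - 152)**2 = ((30 - 60) - 152)**2 = (-30 - 152)**2 = (-182)**2 = 33124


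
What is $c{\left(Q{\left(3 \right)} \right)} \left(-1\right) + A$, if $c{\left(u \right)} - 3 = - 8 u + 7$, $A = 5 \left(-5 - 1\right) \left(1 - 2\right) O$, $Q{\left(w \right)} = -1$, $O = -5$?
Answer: $-168$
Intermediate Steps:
$A = -150$ ($A = 5 \left(-5 - 1\right) \left(1 - 2\right) \left(-5\right) = 5 \left(\left(-6\right) \left(-1\right)\right) \left(-5\right) = 5 \cdot 6 \left(-5\right) = 30 \left(-5\right) = -150$)
$c{\left(u \right)} = 10 - 8 u$ ($c{\left(u \right)} = 3 - \left(-7 + 8 u\right) = 10 - 8 u$)
$c{\left(Q{\left(3 \right)} \right)} \left(-1\right) + A = \left(10 - -8\right) \left(-1\right) - 150 = \left(10 + 8\right) \left(-1\right) - 150 = 18 \left(-1\right) - 150 = -18 - 150 = -168$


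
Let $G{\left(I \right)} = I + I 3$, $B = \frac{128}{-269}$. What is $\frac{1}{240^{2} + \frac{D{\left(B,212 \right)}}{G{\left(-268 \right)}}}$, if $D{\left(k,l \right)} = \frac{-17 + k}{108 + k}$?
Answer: $\frac{31006528}{1785976017501} \approx 1.7361 \cdot 10^{-5}$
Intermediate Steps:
$B = - \frac{128}{269}$ ($B = 128 \left(- \frac{1}{269}\right) = - \frac{128}{269} \approx -0.47584$)
$G{\left(I \right)} = 4 I$ ($G{\left(I \right)} = I + 3 I = 4 I$)
$D{\left(k,l \right)} = \frac{-17 + k}{108 + k}$
$\frac{1}{240^{2} + \frac{D{\left(B,212 \right)}}{G{\left(-268 \right)}}} = \frac{1}{240^{2} + \frac{\frac{1}{108 - \frac{128}{269}} \left(-17 - \frac{128}{269}\right)}{4 \left(-268\right)}} = \frac{1}{57600 + \frac{\frac{1}{\frac{28924}{269}} \left(- \frac{4701}{269}\right)}{-1072}} = \frac{1}{57600 + \frac{269}{28924} \left(- \frac{4701}{269}\right) \left(- \frac{1}{1072}\right)} = \frac{1}{57600 - - \frac{4701}{31006528}} = \frac{1}{57600 + \frac{4701}{31006528}} = \frac{1}{\frac{1785976017501}{31006528}} = \frac{31006528}{1785976017501}$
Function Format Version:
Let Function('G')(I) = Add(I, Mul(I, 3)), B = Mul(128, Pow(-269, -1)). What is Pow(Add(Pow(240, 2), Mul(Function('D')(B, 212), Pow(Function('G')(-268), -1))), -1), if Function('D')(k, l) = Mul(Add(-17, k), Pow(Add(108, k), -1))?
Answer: Rational(31006528, 1785976017501) ≈ 1.7361e-5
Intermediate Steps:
B = Rational(-128, 269) (B = Mul(128, Rational(-1, 269)) = Rational(-128, 269) ≈ -0.47584)
Function('G')(I) = Mul(4, I) (Function('G')(I) = Add(I, Mul(3, I)) = Mul(4, I))
Function('D')(k, l) = Mul(Pow(Add(108, k), -1), Add(-17, k))
Pow(Add(Pow(240, 2), Mul(Function('D')(B, 212), Pow(Function('G')(-268), -1))), -1) = Pow(Add(Pow(240, 2), Mul(Mul(Pow(Add(108, Rational(-128, 269)), -1), Add(-17, Rational(-128, 269))), Pow(Mul(4, -268), -1))), -1) = Pow(Add(57600, Mul(Mul(Pow(Rational(28924, 269), -1), Rational(-4701, 269)), Pow(-1072, -1))), -1) = Pow(Add(57600, Mul(Mul(Rational(269, 28924), Rational(-4701, 269)), Rational(-1, 1072))), -1) = Pow(Add(57600, Mul(Rational(-4701, 28924), Rational(-1, 1072))), -1) = Pow(Add(57600, Rational(4701, 31006528)), -1) = Pow(Rational(1785976017501, 31006528), -1) = Rational(31006528, 1785976017501)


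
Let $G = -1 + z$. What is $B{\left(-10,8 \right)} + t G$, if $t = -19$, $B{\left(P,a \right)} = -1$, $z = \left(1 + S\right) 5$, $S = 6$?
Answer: $-647$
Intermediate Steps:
$z = 35$ ($z = \left(1 + 6\right) 5 = 7 \cdot 5 = 35$)
$G = 34$ ($G = -1 + 35 = 34$)
$B{\left(-10,8 \right)} + t G = -1 - 646 = -647$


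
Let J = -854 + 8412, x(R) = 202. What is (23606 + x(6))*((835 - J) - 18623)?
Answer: -603437568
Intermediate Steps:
J = 7558
(23606 + x(6))*((835 - J) - 18623) = (23606 + 202)*((835 - 1*7558) - 18623) = 23808*((835 - 7558) - 18623) = 23808*(-6723 - 18623) = 23808*(-25346) = -603437568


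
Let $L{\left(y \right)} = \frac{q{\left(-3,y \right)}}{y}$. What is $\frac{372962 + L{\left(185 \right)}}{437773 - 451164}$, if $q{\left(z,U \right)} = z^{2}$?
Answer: $- \frac{68997979}{2477335} \approx -27.852$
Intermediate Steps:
$L{\left(y \right)} = \frac{9}{y}$ ($L{\left(y \right)} = \frac{\left(-3\right)^{2}}{y} = \frac{9}{y}$)
$\frac{372962 + L{\left(185 \right)}}{437773 - 451164} = \frac{372962 + \frac{9}{185}}{437773 - 451164} = \frac{372962 + 9 \cdot \frac{1}{185}}{-13391} = \left(372962 + \frac{9}{185}\right) \left(- \frac{1}{13391}\right) = \frac{68997979}{185} \left(- \frac{1}{13391}\right) = - \frac{68997979}{2477335}$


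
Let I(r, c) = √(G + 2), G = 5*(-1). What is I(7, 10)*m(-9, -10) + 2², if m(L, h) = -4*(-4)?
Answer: 4 + 16*I*√3 ≈ 4.0 + 27.713*I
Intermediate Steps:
G = -5
I(r, c) = I*√3 (I(r, c) = √(-5 + 2) = √(-3) = I*√3)
m(L, h) = 16
I(7, 10)*m(-9, -10) + 2² = (I*√3)*16 + 2² = 16*I*√3 + 4 = 4 + 16*I*√3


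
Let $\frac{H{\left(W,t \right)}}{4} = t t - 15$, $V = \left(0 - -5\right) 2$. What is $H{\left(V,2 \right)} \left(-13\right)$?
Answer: $572$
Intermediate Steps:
$V = 10$ ($V = \left(0 + 5\right) 2 = 5 \cdot 2 = 10$)
$H{\left(W,t \right)} = -60 + 4 t^{2}$ ($H{\left(W,t \right)} = 4 \left(t t - 15\right) = 4 \left(t^{2} - 15\right) = 4 \left(-15 + t^{2}\right) = -60 + 4 t^{2}$)
$H{\left(V,2 \right)} \left(-13\right) = \left(-60 + 4 \cdot 2^{2}\right) \left(-13\right) = \left(-60 + 4 \cdot 4\right) \left(-13\right) = \left(-60 + 16\right) \left(-13\right) = \left(-44\right) \left(-13\right) = 572$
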